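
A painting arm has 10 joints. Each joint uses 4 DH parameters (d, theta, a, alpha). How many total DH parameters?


Given: 10 joints, 4 DH parameters per joint (d, theta, a, alpha)
Total DH parameters = number_of_joints * 4
Total = 10 * 4
Total = 40

40


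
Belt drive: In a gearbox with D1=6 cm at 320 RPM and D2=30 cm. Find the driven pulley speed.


Given: D1 = 6 cm, w1 = 320 RPM, D2 = 30 cm
Using D1*w1 = D2*w2
w2 = D1*w1 / D2
w2 = 6*320 / 30
w2 = 1920 / 30
w2 = 64 RPM

64 RPM


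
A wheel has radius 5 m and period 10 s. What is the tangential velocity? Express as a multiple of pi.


Given: radius r = 5 m, period T = 10 s
Using v = 2*pi*r / T
v = 2*pi*5 / 10
v = 10*pi / 10
v = 1*pi m/s

1*pi m/s


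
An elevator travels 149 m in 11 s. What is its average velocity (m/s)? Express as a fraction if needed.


Given: distance d = 149 m, time t = 11 s
Using v = d / t
v = 149 / 11
v = 149/11 m/s

149/11 m/s


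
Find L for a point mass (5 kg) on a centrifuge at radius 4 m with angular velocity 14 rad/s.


Given: m = 5 kg, r = 4 m, omega = 14 rad/s
For a point mass: I = m*r^2
I = 5*4^2 = 5*16 = 80
L = I*omega = 80*14
L = 1120 kg*m^2/s

1120 kg*m^2/s


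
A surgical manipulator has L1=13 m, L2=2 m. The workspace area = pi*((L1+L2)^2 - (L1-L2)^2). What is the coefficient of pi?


Given: L1 = 13, L2 = 2
(L1+L2)^2 = (15)^2 = 225
(L1-L2)^2 = (11)^2 = 121
Difference = 225 - 121 = 104
This equals 4*L1*L2 = 4*13*2 = 104
Workspace area = 104*pi

104


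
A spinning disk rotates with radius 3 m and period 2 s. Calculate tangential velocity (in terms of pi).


Given: radius r = 3 m, period T = 2 s
Using v = 2*pi*r / T
v = 2*pi*3 / 2
v = 6*pi / 2
v = 3*pi m/s

3*pi m/s


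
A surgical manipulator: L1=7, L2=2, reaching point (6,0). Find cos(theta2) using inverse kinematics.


Given: L1 = 7, L2 = 2, target (x, y) = (6, 0)
Using cos(theta2) = (x^2 + y^2 - L1^2 - L2^2) / (2*L1*L2)
x^2 + y^2 = 6^2 + 0 = 36
L1^2 + L2^2 = 49 + 4 = 53
Numerator = 36 - 53 = -17
Denominator = 2*7*2 = 28
cos(theta2) = -17/28 = -17/28

-17/28


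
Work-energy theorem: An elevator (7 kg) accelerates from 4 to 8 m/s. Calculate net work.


Given: m = 7 kg, v0 = 4 m/s, v = 8 m/s
Using W = (1/2)*m*(v^2 - v0^2)
v^2 = 8^2 = 64
v0^2 = 4^2 = 16
v^2 - v0^2 = 64 - 16 = 48
W = (1/2)*7*48 = 168 J

168 J


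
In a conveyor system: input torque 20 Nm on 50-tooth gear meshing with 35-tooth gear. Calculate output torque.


Given: N1 = 50, N2 = 35, T1 = 20 Nm
Using T2/T1 = N2/N1
T2 = T1 * N2 / N1
T2 = 20 * 35 / 50
T2 = 700 / 50
T2 = 14 Nm

14 Nm


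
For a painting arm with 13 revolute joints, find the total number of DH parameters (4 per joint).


Given: 13 joints, 4 DH parameters per joint (d, theta, a, alpha)
Total DH parameters = number_of_joints * 4
Total = 13 * 4
Total = 52

52


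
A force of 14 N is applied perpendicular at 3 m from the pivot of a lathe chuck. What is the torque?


Given: F = 14 N, r = 3 m, angle = 90 deg (perpendicular)
Using tau = F * r * sin(90)
sin(90) = 1
tau = 14 * 3 * 1
tau = 42 Nm

42 Nm


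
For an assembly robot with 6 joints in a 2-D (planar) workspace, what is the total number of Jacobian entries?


Given: task space dimension = 2, joints = 6
Jacobian is a 2 x 6 matrix
Total entries = rows * columns
Total = 2 * 6
Total = 12

12


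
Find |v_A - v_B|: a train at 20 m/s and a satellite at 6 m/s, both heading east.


Given: v_A = 20 m/s east, v_B = 6 m/s east
Both move in the same direction; relative speed = |v_A - v_B|
|20 - 6| = |14|
= 14 m/s

14 m/s


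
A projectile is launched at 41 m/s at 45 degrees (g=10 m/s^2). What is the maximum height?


Given: v0 = 41 m/s, theta = 45 deg, g = 10 m/s^2
sin^2(45) = 1/2
Using H = v0^2 * sin^2(theta) / (2*g)
H = 41^2 * 1/2 / (2*10)
H = 1681 * 1/2 / 20
H = 1681/2 / 20
H = 1681/40 m

1681/40 m


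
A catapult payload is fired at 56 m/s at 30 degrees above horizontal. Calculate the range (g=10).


Given: v0 = 56 m/s, theta = 30 deg, g = 10 m/s^2
sin(2*30) = sin(60) = sqrt(3)/2
Using R = v0^2 * sin(2*theta) / g
R = 56^2 * (sqrt(3)/2) / 10
R = 3136 * sqrt(3) / 20
R = 784/5*sqrt(3) m

784/5*sqrt(3) m


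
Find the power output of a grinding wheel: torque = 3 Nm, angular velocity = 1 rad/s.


Given: tau = 3 Nm, omega = 1 rad/s
Using P = tau * omega
P = 3 * 1
P = 3 W

3 W


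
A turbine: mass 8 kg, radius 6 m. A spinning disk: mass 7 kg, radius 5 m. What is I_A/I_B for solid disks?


Given: M1=8 kg, R1=6 m, M2=7 kg, R2=5 m
For a disk: I = (1/2)*M*R^2, so I_A/I_B = (M1*R1^2)/(M2*R2^2)
M1*R1^2 = 8*36 = 288
M2*R2^2 = 7*25 = 175
I_A/I_B = 288/175 = 288/175

288/175


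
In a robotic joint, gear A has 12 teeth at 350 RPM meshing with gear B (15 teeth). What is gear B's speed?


Given: N1 = 12 teeth, w1 = 350 RPM, N2 = 15 teeth
Using N1*w1 = N2*w2
w2 = N1*w1 / N2
w2 = 12*350 / 15
w2 = 4200 / 15
w2 = 280 RPM

280 RPM


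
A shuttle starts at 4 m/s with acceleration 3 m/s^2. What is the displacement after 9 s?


Given: v0 = 4 m/s, a = 3 m/s^2, t = 9 s
Using s = v0*t + (1/2)*a*t^2
s = 4*9 + (1/2)*3*9^2
s = 36 + (1/2)*243
s = 36 + 243/2
s = 315/2

315/2 m


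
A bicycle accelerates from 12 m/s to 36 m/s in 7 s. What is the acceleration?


Given: initial velocity v0 = 12 m/s, final velocity v = 36 m/s, time t = 7 s
Using a = (v - v0) / t
a = (36 - 12) / 7
a = 24 / 7
a = 24/7 m/s^2

24/7 m/s^2


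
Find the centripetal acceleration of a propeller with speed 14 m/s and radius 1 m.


Given: v = 14 m/s, r = 1 m
Using a_c = v^2 / r
a_c = 14^2 / 1
a_c = 196 / 1
a_c = 196 m/s^2

196 m/s^2


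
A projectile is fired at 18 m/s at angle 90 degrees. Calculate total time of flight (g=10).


Given: v0 = 18 m/s, theta = 90 deg, g = 10 m/s^2
sin(90) = 1
Using T = 2*v0*sin(theta) / g
T = 2*18*1 / 10
T = 36 / 10
T = 18/5 s

18/5 s


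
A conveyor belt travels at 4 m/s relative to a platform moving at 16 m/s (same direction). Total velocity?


Given: object velocity = 4 m/s, platform velocity = 16 m/s (same direction)
Using classical velocity addition: v_total = v_object + v_platform
v_total = 4 + 16
v_total = 20 m/s

20 m/s


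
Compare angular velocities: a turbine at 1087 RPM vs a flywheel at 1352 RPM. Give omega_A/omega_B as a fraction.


Given: RPM_A = 1087, RPM_B = 1352
omega = 2*pi*RPM/60, so omega_A/omega_B = RPM_A / RPM_B
omega_A/omega_B = 1087 / 1352
omega_A/omega_B = 1087/1352

1087/1352


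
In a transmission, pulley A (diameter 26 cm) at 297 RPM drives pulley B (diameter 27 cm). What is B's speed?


Given: D1 = 26 cm, w1 = 297 RPM, D2 = 27 cm
Using D1*w1 = D2*w2
w2 = D1*w1 / D2
w2 = 26*297 / 27
w2 = 7722 / 27
w2 = 286 RPM

286 RPM


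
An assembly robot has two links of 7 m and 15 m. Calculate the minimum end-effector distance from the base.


Given: L1 = 7 m, L2 = 15 m
For a 2-link planar arm, min reach = |L1 - L2| (second link folded back)
Min reach = |7 - 15|
Min reach = 8 m

8 m


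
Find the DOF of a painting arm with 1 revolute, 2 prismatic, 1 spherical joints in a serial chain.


Given: serial robot with 1 revolute, 2 prismatic, 1 spherical joints
DOF contribution per joint type: revolute=1, prismatic=1, spherical=3, fixed=0
DOF = 1*1 + 2*1 + 1*3
DOF = 6

6


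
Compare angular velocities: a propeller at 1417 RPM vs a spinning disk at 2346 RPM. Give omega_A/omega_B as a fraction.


Given: RPM_A = 1417, RPM_B = 2346
omega = 2*pi*RPM/60, so omega_A/omega_B = RPM_A / RPM_B
omega_A/omega_B = 1417 / 2346
omega_A/omega_B = 1417/2346

1417/2346


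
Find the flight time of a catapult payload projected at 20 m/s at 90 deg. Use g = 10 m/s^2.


Given: v0 = 20 m/s, theta = 90 deg, g = 10 m/s^2
sin(90) = 1
Using T = 2*v0*sin(theta) / g
T = 2*20*1 / 10
T = 40 / 10
T = 4 s

4 s


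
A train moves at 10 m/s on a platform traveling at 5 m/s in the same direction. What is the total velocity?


Given: object velocity = 10 m/s, platform velocity = 5 m/s (same direction)
Using classical velocity addition: v_total = v_object + v_platform
v_total = 10 + 5
v_total = 15 m/s

15 m/s


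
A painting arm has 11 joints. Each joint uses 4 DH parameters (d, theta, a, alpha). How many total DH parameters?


Given: 11 joints, 4 DH parameters per joint (d, theta, a, alpha)
Total DH parameters = number_of_joints * 4
Total = 11 * 4
Total = 44

44


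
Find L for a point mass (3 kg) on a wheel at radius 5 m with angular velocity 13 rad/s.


Given: m = 3 kg, r = 5 m, omega = 13 rad/s
For a point mass: I = m*r^2
I = 3*5^2 = 3*25 = 75
L = I*omega = 75*13
L = 975 kg*m^2/s

975 kg*m^2/s


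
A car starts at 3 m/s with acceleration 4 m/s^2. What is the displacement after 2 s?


Given: v0 = 3 m/s, a = 4 m/s^2, t = 2 s
Using s = v0*t + (1/2)*a*t^2
s = 3*2 + (1/2)*4*2^2
s = 6 + (1/2)*16
s = 6 + 8
s = 14

14 m


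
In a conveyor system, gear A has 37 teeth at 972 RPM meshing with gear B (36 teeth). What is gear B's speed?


Given: N1 = 37 teeth, w1 = 972 RPM, N2 = 36 teeth
Using N1*w1 = N2*w2
w2 = N1*w1 / N2
w2 = 37*972 / 36
w2 = 35964 / 36
w2 = 999 RPM

999 RPM


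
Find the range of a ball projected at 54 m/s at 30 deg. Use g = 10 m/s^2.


Given: v0 = 54 m/s, theta = 30 deg, g = 10 m/s^2
sin(2*30) = sin(60) = sqrt(3)/2
Using R = v0^2 * sin(2*theta) / g
R = 54^2 * (sqrt(3)/2) / 10
R = 2916 * sqrt(3) / 20
R = 729/5*sqrt(3) m

729/5*sqrt(3) m


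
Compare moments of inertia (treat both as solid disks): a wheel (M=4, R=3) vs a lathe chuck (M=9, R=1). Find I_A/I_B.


Given: M1=4 kg, R1=3 m, M2=9 kg, R2=1 m
For a disk: I = (1/2)*M*R^2, so I_A/I_B = (M1*R1^2)/(M2*R2^2)
M1*R1^2 = 4*9 = 36
M2*R2^2 = 9*1 = 9
I_A/I_B = 36/9 = 4

4


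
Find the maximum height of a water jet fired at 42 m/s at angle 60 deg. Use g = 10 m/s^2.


Given: v0 = 42 m/s, theta = 60 deg, g = 10 m/s^2
sin^2(60) = 3/4
Using H = v0^2 * sin^2(theta) / (2*g)
H = 42^2 * 3/4 / (2*10)
H = 1764 * 3/4 / 20
H = 1323 / 20
H = 1323/20 m

1323/20 m


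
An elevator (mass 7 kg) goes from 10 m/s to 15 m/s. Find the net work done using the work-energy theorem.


Given: m = 7 kg, v0 = 10 m/s, v = 15 m/s
Using W = (1/2)*m*(v^2 - v0^2)
v^2 = 15^2 = 225
v0^2 = 10^2 = 100
v^2 - v0^2 = 225 - 100 = 125
W = (1/2)*7*125 = 875/2 J

875/2 J


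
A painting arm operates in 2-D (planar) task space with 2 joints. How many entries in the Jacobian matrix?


Given: task space dimension = 2, joints = 2
Jacobian is a 2 x 2 matrix
Total entries = rows * columns
Total = 2 * 2
Total = 4

4


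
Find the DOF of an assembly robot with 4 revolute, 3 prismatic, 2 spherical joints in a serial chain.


Given: serial robot with 4 revolute, 3 prismatic, 2 spherical joints
DOF contribution per joint type: revolute=1, prismatic=1, spherical=3, fixed=0
DOF = 4*1 + 3*1 + 2*3
DOF = 13

13


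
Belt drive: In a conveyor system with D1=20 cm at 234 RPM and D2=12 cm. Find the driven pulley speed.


Given: D1 = 20 cm, w1 = 234 RPM, D2 = 12 cm
Using D1*w1 = D2*w2
w2 = D1*w1 / D2
w2 = 20*234 / 12
w2 = 4680 / 12
w2 = 390 RPM

390 RPM


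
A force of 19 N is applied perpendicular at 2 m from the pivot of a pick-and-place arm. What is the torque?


Given: F = 19 N, r = 2 m, angle = 90 deg (perpendicular)
Using tau = F * r * sin(90)
sin(90) = 1
tau = 19 * 2 * 1
tau = 38 Nm

38 Nm


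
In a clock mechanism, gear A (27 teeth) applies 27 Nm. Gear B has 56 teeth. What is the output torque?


Given: N1 = 27, N2 = 56, T1 = 27 Nm
Using T2/T1 = N2/N1
T2 = T1 * N2 / N1
T2 = 27 * 56 / 27
T2 = 1512 / 27
T2 = 56 Nm

56 Nm


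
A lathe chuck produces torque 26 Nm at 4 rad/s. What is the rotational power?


Given: tau = 26 Nm, omega = 4 rad/s
Using P = tau * omega
P = 26 * 4
P = 104 W

104 W


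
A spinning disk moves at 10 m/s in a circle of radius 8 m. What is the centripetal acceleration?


Given: v = 10 m/s, r = 8 m
Using a_c = v^2 / r
a_c = 10^2 / 8
a_c = 100 / 8
a_c = 25/2 m/s^2

25/2 m/s^2


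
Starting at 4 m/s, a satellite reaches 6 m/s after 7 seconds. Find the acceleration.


Given: initial velocity v0 = 4 m/s, final velocity v = 6 m/s, time t = 7 s
Using a = (v - v0) / t
a = (6 - 4) / 7
a = 2 / 7
a = 2/7 m/s^2

2/7 m/s^2


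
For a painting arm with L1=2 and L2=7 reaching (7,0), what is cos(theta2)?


Given: L1 = 2, L2 = 7, target (x, y) = (7, 0)
Using cos(theta2) = (x^2 + y^2 - L1^2 - L2^2) / (2*L1*L2)
x^2 + y^2 = 7^2 + 0 = 49
L1^2 + L2^2 = 4 + 49 = 53
Numerator = 49 - 53 = -4
Denominator = 2*2*7 = 28
cos(theta2) = -4/28 = -1/7

-1/7


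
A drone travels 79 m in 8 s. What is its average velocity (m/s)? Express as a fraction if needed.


Given: distance d = 79 m, time t = 8 s
Using v = d / t
v = 79 / 8
v = 79/8 m/s

79/8 m/s


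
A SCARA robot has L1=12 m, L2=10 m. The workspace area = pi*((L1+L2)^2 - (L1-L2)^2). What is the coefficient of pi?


Given: L1 = 12, L2 = 10
(L1+L2)^2 = (22)^2 = 484
(L1-L2)^2 = (2)^2 = 4
Difference = 484 - 4 = 480
This equals 4*L1*L2 = 4*12*10 = 480
Workspace area = 480*pi

480


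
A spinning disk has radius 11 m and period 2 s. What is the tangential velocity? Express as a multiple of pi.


Given: radius r = 11 m, period T = 2 s
Using v = 2*pi*r / T
v = 2*pi*11 / 2
v = 22*pi / 2
v = 11*pi m/s

11*pi m/s


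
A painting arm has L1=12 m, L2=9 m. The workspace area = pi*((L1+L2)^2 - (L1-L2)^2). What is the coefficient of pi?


Given: L1 = 12, L2 = 9
(L1+L2)^2 = (21)^2 = 441
(L1-L2)^2 = (3)^2 = 9
Difference = 441 - 9 = 432
This equals 4*L1*L2 = 4*12*9 = 432
Workspace area = 432*pi

432


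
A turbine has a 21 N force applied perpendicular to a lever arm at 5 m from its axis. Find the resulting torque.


Given: F = 21 N, r = 5 m, angle = 90 deg (perpendicular)
Using tau = F * r * sin(90)
sin(90) = 1
tau = 21 * 5 * 1
tau = 105 Nm

105 Nm


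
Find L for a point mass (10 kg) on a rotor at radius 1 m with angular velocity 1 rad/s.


Given: m = 10 kg, r = 1 m, omega = 1 rad/s
For a point mass: I = m*r^2
I = 10*1^2 = 10*1 = 10
L = I*omega = 10*1
L = 10 kg*m^2/s

10 kg*m^2/s


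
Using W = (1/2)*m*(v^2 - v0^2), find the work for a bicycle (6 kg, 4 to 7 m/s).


Given: m = 6 kg, v0 = 4 m/s, v = 7 m/s
Using W = (1/2)*m*(v^2 - v0^2)
v^2 = 7^2 = 49
v0^2 = 4^2 = 16
v^2 - v0^2 = 49 - 16 = 33
W = (1/2)*6*33 = 99 J

99 J


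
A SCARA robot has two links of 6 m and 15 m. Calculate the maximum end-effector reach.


Given: L1 = 6 m, L2 = 15 m
For a 2-link planar arm, max reach = L1 + L2 (fully extended)
Max reach = 6 + 15
Max reach = 21 m

21 m


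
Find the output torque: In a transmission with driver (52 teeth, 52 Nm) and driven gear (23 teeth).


Given: N1 = 52, N2 = 23, T1 = 52 Nm
Using T2/T1 = N2/N1
T2 = T1 * N2 / N1
T2 = 52 * 23 / 52
T2 = 1196 / 52
T2 = 23 Nm

23 Nm


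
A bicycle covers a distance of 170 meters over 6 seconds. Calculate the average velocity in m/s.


Given: distance d = 170 m, time t = 6 s
Using v = d / t
v = 170 / 6
v = 85/3 m/s

85/3 m/s


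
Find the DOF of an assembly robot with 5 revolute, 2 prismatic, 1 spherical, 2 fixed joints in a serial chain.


Given: serial robot with 5 revolute, 2 prismatic, 1 spherical, 2 fixed joints
DOF contribution per joint type: revolute=1, prismatic=1, spherical=3, fixed=0
DOF = 5*1 + 2*1 + 1*3 + 2*0
DOF = 10

10


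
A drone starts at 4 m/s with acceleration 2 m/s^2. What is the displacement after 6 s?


Given: v0 = 4 m/s, a = 2 m/s^2, t = 6 s
Using s = v0*t + (1/2)*a*t^2
s = 4*6 + (1/2)*2*6^2
s = 24 + (1/2)*72
s = 24 + 36
s = 60

60 m


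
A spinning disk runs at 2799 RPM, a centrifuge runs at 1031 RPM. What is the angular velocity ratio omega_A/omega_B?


Given: RPM_A = 2799, RPM_B = 1031
omega = 2*pi*RPM/60, so omega_A/omega_B = RPM_A / RPM_B
omega_A/omega_B = 2799 / 1031
omega_A/omega_B = 2799/1031

2799/1031


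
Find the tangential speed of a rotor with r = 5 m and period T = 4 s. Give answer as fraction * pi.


Given: radius r = 5 m, period T = 4 s
Using v = 2*pi*r / T
v = 2*pi*5 / 4
v = 10*pi / 4
v = 5/2*pi m/s

5/2*pi m/s


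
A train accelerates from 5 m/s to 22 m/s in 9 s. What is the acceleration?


Given: initial velocity v0 = 5 m/s, final velocity v = 22 m/s, time t = 9 s
Using a = (v - v0) / t
a = (22 - 5) / 9
a = 17 / 9
a = 17/9 m/s^2

17/9 m/s^2


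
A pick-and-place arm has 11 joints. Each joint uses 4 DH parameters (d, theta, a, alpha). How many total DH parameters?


Given: 11 joints, 4 DH parameters per joint (d, theta, a, alpha)
Total DH parameters = number_of_joints * 4
Total = 11 * 4
Total = 44

44


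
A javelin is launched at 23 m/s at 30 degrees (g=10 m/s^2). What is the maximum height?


Given: v0 = 23 m/s, theta = 30 deg, g = 10 m/s^2
sin^2(30) = 1/4
Using H = v0^2 * sin^2(theta) / (2*g)
H = 23^2 * 1/4 / (2*10)
H = 529 * 1/4 / 20
H = 529/4 / 20
H = 529/80 m

529/80 m


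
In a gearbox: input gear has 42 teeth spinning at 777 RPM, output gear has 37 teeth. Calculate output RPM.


Given: N1 = 42 teeth, w1 = 777 RPM, N2 = 37 teeth
Using N1*w1 = N2*w2
w2 = N1*w1 / N2
w2 = 42*777 / 37
w2 = 32634 / 37
w2 = 882 RPM

882 RPM


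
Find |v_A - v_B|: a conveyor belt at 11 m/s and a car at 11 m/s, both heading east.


Given: v_A = 11 m/s east, v_B = 11 m/s east
Both move in the same direction; relative speed = |v_A - v_B|
|11 - 11| = |0|
= 0 m/s

0 m/s


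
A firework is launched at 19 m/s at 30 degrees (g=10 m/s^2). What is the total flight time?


Given: v0 = 19 m/s, theta = 30 deg, g = 10 m/s^2
sin(30) = 1/2
Using T = 2*v0*sin(theta) / g
T = 2*19*1/2 / 10
T = 19 / 10
T = 19/10 s

19/10 s


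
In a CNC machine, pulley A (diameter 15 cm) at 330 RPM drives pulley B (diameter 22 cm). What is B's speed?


Given: D1 = 15 cm, w1 = 330 RPM, D2 = 22 cm
Using D1*w1 = D2*w2
w2 = D1*w1 / D2
w2 = 15*330 / 22
w2 = 4950 / 22
w2 = 225 RPM

225 RPM


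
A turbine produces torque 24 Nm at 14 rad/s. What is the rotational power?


Given: tau = 24 Nm, omega = 14 rad/s
Using P = tau * omega
P = 24 * 14
P = 336 W

336 W


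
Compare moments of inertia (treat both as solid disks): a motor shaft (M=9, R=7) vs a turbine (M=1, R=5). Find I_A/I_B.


Given: M1=9 kg, R1=7 m, M2=1 kg, R2=5 m
For a disk: I = (1/2)*M*R^2, so I_A/I_B = (M1*R1^2)/(M2*R2^2)
M1*R1^2 = 9*49 = 441
M2*R2^2 = 1*25 = 25
I_A/I_B = 441/25 = 441/25

441/25


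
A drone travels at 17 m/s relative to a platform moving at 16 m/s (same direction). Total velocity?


Given: object velocity = 17 m/s, platform velocity = 16 m/s (same direction)
Using classical velocity addition: v_total = v_object + v_platform
v_total = 17 + 16
v_total = 33 m/s

33 m/s


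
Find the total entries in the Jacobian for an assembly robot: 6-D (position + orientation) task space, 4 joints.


Given: task space dimension = 6, joints = 4
Jacobian is a 6 x 4 matrix
Total entries = rows * columns
Total = 6 * 4
Total = 24

24


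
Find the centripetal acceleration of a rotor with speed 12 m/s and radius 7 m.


Given: v = 12 m/s, r = 7 m
Using a_c = v^2 / r
a_c = 12^2 / 7
a_c = 144 / 7
a_c = 144/7 m/s^2

144/7 m/s^2


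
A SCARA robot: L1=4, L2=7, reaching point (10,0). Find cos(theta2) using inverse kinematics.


Given: L1 = 4, L2 = 7, target (x, y) = (10, 0)
Using cos(theta2) = (x^2 + y^2 - L1^2 - L2^2) / (2*L1*L2)
x^2 + y^2 = 10^2 + 0 = 100
L1^2 + L2^2 = 16 + 49 = 65
Numerator = 100 - 65 = 35
Denominator = 2*4*7 = 56
cos(theta2) = 35/56 = 5/8

5/8


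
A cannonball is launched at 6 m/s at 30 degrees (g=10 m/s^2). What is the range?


Given: v0 = 6 m/s, theta = 30 deg, g = 10 m/s^2
sin(2*30) = sin(60) = sqrt(3)/2
Using R = v0^2 * sin(2*theta) / g
R = 6^2 * (sqrt(3)/2) / 10
R = 36 * sqrt(3) / 20
R = 9/5*sqrt(3) m

9/5*sqrt(3) m


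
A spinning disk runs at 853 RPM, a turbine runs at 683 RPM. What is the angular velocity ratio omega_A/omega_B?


Given: RPM_A = 853, RPM_B = 683
omega = 2*pi*RPM/60, so omega_A/omega_B = RPM_A / RPM_B
omega_A/omega_B = 853 / 683
omega_A/omega_B = 853/683

853/683


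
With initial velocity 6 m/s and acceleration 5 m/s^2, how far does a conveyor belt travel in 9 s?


Given: v0 = 6 m/s, a = 5 m/s^2, t = 9 s
Using s = v0*t + (1/2)*a*t^2
s = 6*9 + (1/2)*5*9^2
s = 54 + (1/2)*405
s = 54 + 405/2
s = 513/2

513/2 m


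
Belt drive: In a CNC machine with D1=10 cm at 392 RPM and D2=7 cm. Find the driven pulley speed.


Given: D1 = 10 cm, w1 = 392 RPM, D2 = 7 cm
Using D1*w1 = D2*w2
w2 = D1*w1 / D2
w2 = 10*392 / 7
w2 = 3920 / 7
w2 = 560 RPM

560 RPM


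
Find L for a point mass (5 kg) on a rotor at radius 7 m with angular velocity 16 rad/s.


Given: m = 5 kg, r = 7 m, omega = 16 rad/s
For a point mass: I = m*r^2
I = 5*7^2 = 5*49 = 245
L = I*omega = 245*16
L = 3920 kg*m^2/s

3920 kg*m^2/s


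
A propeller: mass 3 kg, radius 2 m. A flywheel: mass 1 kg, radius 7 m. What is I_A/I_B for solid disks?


Given: M1=3 kg, R1=2 m, M2=1 kg, R2=7 m
For a disk: I = (1/2)*M*R^2, so I_A/I_B = (M1*R1^2)/(M2*R2^2)
M1*R1^2 = 3*4 = 12
M2*R2^2 = 1*49 = 49
I_A/I_B = 12/49 = 12/49

12/49


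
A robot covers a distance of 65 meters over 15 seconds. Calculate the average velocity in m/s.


Given: distance d = 65 m, time t = 15 s
Using v = d / t
v = 65 / 15
v = 13/3 m/s

13/3 m/s


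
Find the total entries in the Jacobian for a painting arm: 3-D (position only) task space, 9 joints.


Given: task space dimension = 3, joints = 9
Jacobian is a 3 x 9 matrix
Total entries = rows * columns
Total = 3 * 9
Total = 27

27


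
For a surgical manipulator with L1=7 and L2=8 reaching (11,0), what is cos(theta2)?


Given: L1 = 7, L2 = 8, target (x, y) = (11, 0)
Using cos(theta2) = (x^2 + y^2 - L1^2 - L2^2) / (2*L1*L2)
x^2 + y^2 = 11^2 + 0 = 121
L1^2 + L2^2 = 49 + 64 = 113
Numerator = 121 - 113 = 8
Denominator = 2*7*8 = 112
cos(theta2) = 8/112 = 1/14

1/14


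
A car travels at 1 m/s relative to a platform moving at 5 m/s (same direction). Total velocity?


Given: object velocity = 1 m/s, platform velocity = 5 m/s (same direction)
Using classical velocity addition: v_total = v_object + v_platform
v_total = 1 + 5
v_total = 6 m/s

6 m/s


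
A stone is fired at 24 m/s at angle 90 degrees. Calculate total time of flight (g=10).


Given: v0 = 24 m/s, theta = 90 deg, g = 10 m/s^2
sin(90) = 1
Using T = 2*v0*sin(theta) / g
T = 2*24*1 / 10
T = 48 / 10
T = 24/5 s

24/5 s


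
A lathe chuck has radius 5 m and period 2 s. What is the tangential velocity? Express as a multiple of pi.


Given: radius r = 5 m, period T = 2 s
Using v = 2*pi*r / T
v = 2*pi*5 / 2
v = 10*pi / 2
v = 5*pi m/s

5*pi m/s


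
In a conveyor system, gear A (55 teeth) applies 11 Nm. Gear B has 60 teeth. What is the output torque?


Given: N1 = 55, N2 = 60, T1 = 11 Nm
Using T2/T1 = N2/N1
T2 = T1 * N2 / N1
T2 = 11 * 60 / 55
T2 = 660 / 55
T2 = 12 Nm

12 Nm


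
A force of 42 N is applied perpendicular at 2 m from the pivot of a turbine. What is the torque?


Given: F = 42 N, r = 2 m, angle = 90 deg (perpendicular)
Using tau = F * r * sin(90)
sin(90) = 1
tau = 42 * 2 * 1
tau = 84 Nm

84 Nm


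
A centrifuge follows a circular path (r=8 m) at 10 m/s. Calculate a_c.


Given: v = 10 m/s, r = 8 m
Using a_c = v^2 / r
a_c = 10^2 / 8
a_c = 100 / 8
a_c = 25/2 m/s^2

25/2 m/s^2


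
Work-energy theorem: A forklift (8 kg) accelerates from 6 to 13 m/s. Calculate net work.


Given: m = 8 kg, v0 = 6 m/s, v = 13 m/s
Using W = (1/2)*m*(v^2 - v0^2)
v^2 = 13^2 = 169
v0^2 = 6^2 = 36
v^2 - v0^2 = 169 - 36 = 133
W = (1/2)*8*133 = 532 J

532 J


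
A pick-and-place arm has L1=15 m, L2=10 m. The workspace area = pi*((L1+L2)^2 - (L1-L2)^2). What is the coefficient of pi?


Given: L1 = 15, L2 = 10
(L1+L2)^2 = (25)^2 = 625
(L1-L2)^2 = (5)^2 = 25
Difference = 625 - 25 = 600
This equals 4*L1*L2 = 4*15*10 = 600
Workspace area = 600*pi

600


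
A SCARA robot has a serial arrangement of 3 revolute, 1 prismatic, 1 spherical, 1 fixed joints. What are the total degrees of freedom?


Given: serial robot with 3 revolute, 1 prismatic, 1 spherical, 1 fixed joints
DOF contribution per joint type: revolute=1, prismatic=1, spherical=3, fixed=0
DOF = 3*1 + 1*1 + 1*3 + 1*0
DOF = 7

7


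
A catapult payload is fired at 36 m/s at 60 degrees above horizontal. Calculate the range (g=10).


Given: v0 = 36 m/s, theta = 60 deg, g = 10 m/s^2
sin(2*60) = sin(120) = sqrt(3)/2
Using R = v0^2 * sin(2*theta) / g
R = 36^2 * (sqrt(3)/2) / 10
R = 1296 * sqrt(3) / 20
R = 324/5*sqrt(3) m

324/5*sqrt(3) m


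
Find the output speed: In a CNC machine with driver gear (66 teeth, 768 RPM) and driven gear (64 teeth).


Given: N1 = 66 teeth, w1 = 768 RPM, N2 = 64 teeth
Using N1*w1 = N2*w2
w2 = N1*w1 / N2
w2 = 66*768 / 64
w2 = 50688 / 64
w2 = 792 RPM

792 RPM


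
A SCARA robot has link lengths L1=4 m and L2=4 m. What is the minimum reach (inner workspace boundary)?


Given: L1 = 4 m, L2 = 4 m
For a 2-link planar arm, min reach = |L1 - L2| (second link folded back)
Min reach = |4 - 4|
Min reach = 0 m

0 m


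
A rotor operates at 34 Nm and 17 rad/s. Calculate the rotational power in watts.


Given: tau = 34 Nm, omega = 17 rad/s
Using P = tau * omega
P = 34 * 17
P = 578 W

578 W


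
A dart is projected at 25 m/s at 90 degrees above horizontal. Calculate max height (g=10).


Given: v0 = 25 m/s, theta = 90 deg, g = 10 m/s^2
sin^2(90) = 1
Using H = v0^2 * sin^2(theta) / (2*g)
H = 25^2 * 1 / (2*10)
H = 625 * 1 / 20
H = 625 / 20
H = 125/4 m

125/4 m


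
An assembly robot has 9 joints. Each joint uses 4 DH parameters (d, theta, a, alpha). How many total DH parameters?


Given: 9 joints, 4 DH parameters per joint (d, theta, a, alpha)
Total DH parameters = number_of_joints * 4
Total = 9 * 4
Total = 36

36


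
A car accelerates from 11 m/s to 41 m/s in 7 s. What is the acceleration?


Given: initial velocity v0 = 11 m/s, final velocity v = 41 m/s, time t = 7 s
Using a = (v - v0) / t
a = (41 - 11) / 7
a = 30 / 7
a = 30/7 m/s^2

30/7 m/s^2


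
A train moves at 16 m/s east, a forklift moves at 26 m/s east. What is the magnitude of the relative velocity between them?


Given: v_A = 16 m/s east, v_B = 26 m/s east
Both move in the same direction; relative speed = |v_A - v_B|
|16 - 26| = |-10|
= 10 m/s

10 m/s


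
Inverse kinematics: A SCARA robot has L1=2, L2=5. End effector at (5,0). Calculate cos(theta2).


Given: L1 = 2, L2 = 5, target (x, y) = (5, 0)
Using cos(theta2) = (x^2 + y^2 - L1^2 - L2^2) / (2*L1*L2)
x^2 + y^2 = 5^2 + 0 = 25
L1^2 + L2^2 = 4 + 25 = 29
Numerator = 25 - 29 = -4
Denominator = 2*2*5 = 20
cos(theta2) = -4/20 = -1/5

-1/5


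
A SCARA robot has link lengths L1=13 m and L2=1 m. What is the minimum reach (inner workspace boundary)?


Given: L1 = 13 m, L2 = 1 m
For a 2-link planar arm, min reach = |L1 - L2| (second link folded back)
Min reach = |13 - 1|
Min reach = 12 m

12 m


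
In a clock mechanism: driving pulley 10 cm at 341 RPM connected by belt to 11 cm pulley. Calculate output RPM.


Given: D1 = 10 cm, w1 = 341 RPM, D2 = 11 cm
Using D1*w1 = D2*w2
w2 = D1*w1 / D2
w2 = 10*341 / 11
w2 = 3410 / 11
w2 = 310 RPM

310 RPM


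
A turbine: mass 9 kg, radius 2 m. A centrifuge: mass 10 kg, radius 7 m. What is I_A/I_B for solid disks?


Given: M1=9 kg, R1=2 m, M2=10 kg, R2=7 m
For a disk: I = (1/2)*M*R^2, so I_A/I_B = (M1*R1^2)/(M2*R2^2)
M1*R1^2 = 9*4 = 36
M2*R2^2 = 10*49 = 490
I_A/I_B = 36/490 = 18/245

18/245


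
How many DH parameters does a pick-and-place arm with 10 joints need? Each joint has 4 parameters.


Given: 10 joints, 4 DH parameters per joint (d, theta, a, alpha)
Total DH parameters = number_of_joints * 4
Total = 10 * 4
Total = 40

40


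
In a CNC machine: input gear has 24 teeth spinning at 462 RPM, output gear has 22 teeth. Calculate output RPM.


Given: N1 = 24 teeth, w1 = 462 RPM, N2 = 22 teeth
Using N1*w1 = N2*w2
w2 = N1*w1 / N2
w2 = 24*462 / 22
w2 = 11088 / 22
w2 = 504 RPM

504 RPM


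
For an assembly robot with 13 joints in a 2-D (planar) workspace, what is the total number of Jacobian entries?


Given: task space dimension = 2, joints = 13
Jacobian is a 2 x 13 matrix
Total entries = rows * columns
Total = 2 * 13
Total = 26

26


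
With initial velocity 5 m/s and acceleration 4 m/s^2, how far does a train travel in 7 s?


Given: v0 = 5 m/s, a = 4 m/s^2, t = 7 s
Using s = v0*t + (1/2)*a*t^2
s = 5*7 + (1/2)*4*7^2
s = 35 + (1/2)*196
s = 35 + 98
s = 133

133 m


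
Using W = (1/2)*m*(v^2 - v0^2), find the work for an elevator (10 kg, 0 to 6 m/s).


Given: m = 10 kg, v0 = 0 m/s, v = 6 m/s
Using W = (1/2)*m*(v^2 - v0^2)
v^2 = 6^2 = 36
v0^2 = 0^2 = 0
v^2 - v0^2 = 36 - 0 = 36
W = (1/2)*10*36 = 180 J

180 J


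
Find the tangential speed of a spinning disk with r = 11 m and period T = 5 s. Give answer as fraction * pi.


Given: radius r = 11 m, period T = 5 s
Using v = 2*pi*r / T
v = 2*pi*11 / 5
v = 22*pi / 5
v = 22/5*pi m/s

22/5*pi m/s


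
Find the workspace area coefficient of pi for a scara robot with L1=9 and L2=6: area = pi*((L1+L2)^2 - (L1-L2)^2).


Given: L1 = 9, L2 = 6
(L1+L2)^2 = (15)^2 = 225
(L1-L2)^2 = (3)^2 = 9
Difference = 225 - 9 = 216
This equals 4*L1*L2 = 4*9*6 = 216
Workspace area = 216*pi

216


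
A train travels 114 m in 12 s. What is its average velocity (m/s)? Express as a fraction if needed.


Given: distance d = 114 m, time t = 12 s
Using v = d / t
v = 114 / 12
v = 19/2 m/s

19/2 m/s


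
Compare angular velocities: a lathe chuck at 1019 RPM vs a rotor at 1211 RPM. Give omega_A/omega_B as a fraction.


Given: RPM_A = 1019, RPM_B = 1211
omega = 2*pi*RPM/60, so omega_A/omega_B = RPM_A / RPM_B
omega_A/omega_B = 1019 / 1211
omega_A/omega_B = 1019/1211

1019/1211


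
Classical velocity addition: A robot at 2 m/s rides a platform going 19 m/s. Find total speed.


Given: object velocity = 2 m/s, platform velocity = 19 m/s (same direction)
Using classical velocity addition: v_total = v_object + v_platform
v_total = 2 + 19
v_total = 21 m/s

21 m/s


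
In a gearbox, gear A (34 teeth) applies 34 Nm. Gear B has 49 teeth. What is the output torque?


Given: N1 = 34, N2 = 49, T1 = 34 Nm
Using T2/T1 = N2/N1
T2 = T1 * N2 / N1
T2 = 34 * 49 / 34
T2 = 1666 / 34
T2 = 49 Nm

49 Nm


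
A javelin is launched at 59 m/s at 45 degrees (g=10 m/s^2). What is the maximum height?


Given: v0 = 59 m/s, theta = 45 deg, g = 10 m/s^2
sin^2(45) = 1/2
Using H = v0^2 * sin^2(theta) / (2*g)
H = 59^2 * 1/2 / (2*10)
H = 3481 * 1/2 / 20
H = 3481/2 / 20
H = 3481/40 m

3481/40 m


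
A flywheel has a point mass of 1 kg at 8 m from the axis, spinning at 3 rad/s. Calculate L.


Given: m = 1 kg, r = 8 m, omega = 3 rad/s
For a point mass: I = m*r^2
I = 1*8^2 = 1*64 = 64
L = I*omega = 64*3
L = 192 kg*m^2/s

192 kg*m^2/s


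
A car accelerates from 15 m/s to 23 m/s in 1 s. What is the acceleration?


Given: initial velocity v0 = 15 m/s, final velocity v = 23 m/s, time t = 1 s
Using a = (v - v0) / t
a = (23 - 15) / 1
a = 8 / 1
a = 8 m/s^2

8 m/s^2


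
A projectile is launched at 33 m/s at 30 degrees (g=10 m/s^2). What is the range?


Given: v0 = 33 m/s, theta = 30 deg, g = 10 m/s^2
sin(2*30) = sin(60) = sqrt(3)/2
Using R = v0^2 * sin(2*theta) / g
R = 33^2 * (sqrt(3)/2) / 10
R = 1089 * sqrt(3) / 20
R = 1089/20*sqrt(3) m

1089/20*sqrt(3) m


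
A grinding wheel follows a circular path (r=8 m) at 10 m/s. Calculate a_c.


Given: v = 10 m/s, r = 8 m
Using a_c = v^2 / r
a_c = 10^2 / 8
a_c = 100 / 8
a_c = 25/2 m/s^2

25/2 m/s^2


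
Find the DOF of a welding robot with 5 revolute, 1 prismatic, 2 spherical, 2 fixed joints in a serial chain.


Given: serial robot with 5 revolute, 1 prismatic, 2 spherical, 2 fixed joints
DOF contribution per joint type: revolute=1, prismatic=1, spherical=3, fixed=0
DOF = 5*1 + 1*1 + 2*3 + 2*0
DOF = 12

12


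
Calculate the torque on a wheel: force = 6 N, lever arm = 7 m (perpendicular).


Given: F = 6 N, r = 7 m, angle = 90 deg (perpendicular)
Using tau = F * r * sin(90)
sin(90) = 1
tau = 6 * 7 * 1
tau = 42 Nm

42 Nm


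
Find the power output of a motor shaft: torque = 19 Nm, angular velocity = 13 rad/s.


Given: tau = 19 Nm, omega = 13 rad/s
Using P = tau * omega
P = 19 * 13
P = 247 W

247 W


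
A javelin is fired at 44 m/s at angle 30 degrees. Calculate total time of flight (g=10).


Given: v0 = 44 m/s, theta = 30 deg, g = 10 m/s^2
sin(30) = 1/2
Using T = 2*v0*sin(theta) / g
T = 2*44*1/2 / 10
T = 44 / 10
T = 22/5 s

22/5 s


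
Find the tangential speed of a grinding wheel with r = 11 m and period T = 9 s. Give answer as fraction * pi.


Given: radius r = 11 m, period T = 9 s
Using v = 2*pi*r / T
v = 2*pi*11 / 9
v = 22*pi / 9
v = 22/9*pi m/s

22/9*pi m/s


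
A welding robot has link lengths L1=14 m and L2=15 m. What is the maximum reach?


Given: L1 = 14 m, L2 = 15 m
For a 2-link planar arm, max reach = L1 + L2 (fully extended)
Max reach = 14 + 15
Max reach = 29 m

29 m


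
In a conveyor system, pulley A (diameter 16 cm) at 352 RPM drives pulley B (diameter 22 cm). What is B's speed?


Given: D1 = 16 cm, w1 = 352 RPM, D2 = 22 cm
Using D1*w1 = D2*w2
w2 = D1*w1 / D2
w2 = 16*352 / 22
w2 = 5632 / 22
w2 = 256 RPM

256 RPM


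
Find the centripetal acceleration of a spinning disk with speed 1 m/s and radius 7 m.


Given: v = 1 m/s, r = 7 m
Using a_c = v^2 / r
a_c = 1^2 / 7
a_c = 1 / 7
a_c = 1/7 m/s^2

1/7 m/s^2


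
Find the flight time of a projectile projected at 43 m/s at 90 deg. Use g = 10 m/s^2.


Given: v0 = 43 m/s, theta = 90 deg, g = 10 m/s^2
sin(90) = 1
Using T = 2*v0*sin(theta) / g
T = 2*43*1 / 10
T = 86 / 10
T = 43/5 s

43/5 s


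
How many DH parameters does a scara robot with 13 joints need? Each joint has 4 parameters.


Given: 13 joints, 4 DH parameters per joint (d, theta, a, alpha)
Total DH parameters = number_of_joints * 4
Total = 13 * 4
Total = 52

52


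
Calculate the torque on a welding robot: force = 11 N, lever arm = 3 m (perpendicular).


Given: F = 11 N, r = 3 m, angle = 90 deg (perpendicular)
Using tau = F * r * sin(90)
sin(90) = 1
tau = 11 * 3 * 1
tau = 33 Nm

33 Nm


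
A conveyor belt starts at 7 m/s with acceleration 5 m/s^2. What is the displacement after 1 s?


Given: v0 = 7 m/s, a = 5 m/s^2, t = 1 s
Using s = v0*t + (1/2)*a*t^2
s = 7*1 + (1/2)*5*1^2
s = 7 + (1/2)*5
s = 7 + 5/2
s = 19/2

19/2 m


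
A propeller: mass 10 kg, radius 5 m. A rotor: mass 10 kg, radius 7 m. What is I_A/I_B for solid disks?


Given: M1=10 kg, R1=5 m, M2=10 kg, R2=7 m
For a disk: I = (1/2)*M*R^2, so I_A/I_B = (M1*R1^2)/(M2*R2^2)
M1*R1^2 = 10*25 = 250
M2*R2^2 = 10*49 = 490
I_A/I_B = 250/490 = 25/49

25/49


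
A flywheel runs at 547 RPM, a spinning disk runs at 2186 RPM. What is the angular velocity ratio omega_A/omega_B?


Given: RPM_A = 547, RPM_B = 2186
omega = 2*pi*RPM/60, so omega_A/omega_B = RPM_A / RPM_B
omega_A/omega_B = 547 / 2186
omega_A/omega_B = 547/2186

547/2186


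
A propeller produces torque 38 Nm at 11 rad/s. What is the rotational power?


Given: tau = 38 Nm, omega = 11 rad/s
Using P = tau * omega
P = 38 * 11
P = 418 W

418 W


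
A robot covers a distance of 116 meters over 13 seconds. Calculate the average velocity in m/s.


Given: distance d = 116 m, time t = 13 s
Using v = d / t
v = 116 / 13
v = 116/13 m/s

116/13 m/s


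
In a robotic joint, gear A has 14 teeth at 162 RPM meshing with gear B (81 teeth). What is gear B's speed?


Given: N1 = 14 teeth, w1 = 162 RPM, N2 = 81 teeth
Using N1*w1 = N2*w2
w2 = N1*w1 / N2
w2 = 14*162 / 81
w2 = 2268 / 81
w2 = 28 RPM

28 RPM


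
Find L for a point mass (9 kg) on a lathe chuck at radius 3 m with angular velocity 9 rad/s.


Given: m = 9 kg, r = 3 m, omega = 9 rad/s
For a point mass: I = m*r^2
I = 9*3^2 = 9*9 = 81
L = I*omega = 81*9
L = 729 kg*m^2/s

729 kg*m^2/s


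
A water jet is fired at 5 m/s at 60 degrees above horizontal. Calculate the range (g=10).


Given: v0 = 5 m/s, theta = 60 deg, g = 10 m/s^2
sin(2*60) = sin(120) = sqrt(3)/2
Using R = v0^2 * sin(2*theta) / g
R = 5^2 * (sqrt(3)/2) / 10
R = 25 * sqrt(3) / 20
R = 5/4*sqrt(3) m

5/4*sqrt(3) m


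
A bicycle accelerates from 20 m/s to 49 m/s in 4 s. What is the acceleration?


Given: initial velocity v0 = 20 m/s, final velocity v = 49 m/s, time t = 4 s
Using a = (v - v0) / t
a = (49 - 20) / 4
a = 29 / 4
a = 29/4 m/s^2

29/4 m/s^2


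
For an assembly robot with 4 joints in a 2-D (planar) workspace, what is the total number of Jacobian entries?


Given: task space dimension = 2, joints = 4
Jacobian is a 2 x 4 matrix
Total entries = rows * columns
Total = 2 * 4
Total = 8

8


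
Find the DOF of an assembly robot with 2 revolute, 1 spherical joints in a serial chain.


Given: serial robot with 2 revolute, 1 spherical joints
DOF contribution per joint type: revolute=1, prismatic=1, spherical=3, fixed=0
DOF = 2*1 + 1*3
DOF = 5

5


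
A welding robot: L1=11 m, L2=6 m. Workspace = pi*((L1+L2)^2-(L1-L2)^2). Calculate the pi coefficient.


Given: L1 = 11, L2 = 6
(L1+L2)^2 = (17)^2 = 289
(L1-L2)^2 = (5)^2 = 25
Difference = 289 - 25 = 264
This equals 4*L1*L2 = 4*11*6 = 264
Workspace area = 264*pi

264


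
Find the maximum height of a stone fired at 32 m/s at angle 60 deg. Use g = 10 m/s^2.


Given: v0 = 32 m/s, theta = 60 deg, g = 10 m/s^2
sin^2(60) = 3/4
Using H = v0^2 * sin^2(theta) / (2*g)
H = 32^2 * 3/4 / (2*10)
H = 1024 * 3/4 / 20
H = 768 / 20
H = 192/5 m

192/5 m


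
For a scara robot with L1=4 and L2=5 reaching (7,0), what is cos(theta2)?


Given: L1 = 4, L2 = 5, target (x, y) = (7, 0)
Using cos(theta2) = (x^2 + y^2 - L1^2 - L2^2) / (2*L1*L2)
x^2 + y^2 = 7^2 + 0 = 49
L1^2 + L2^2 = 16 + 25 = 41
Numerator = 49 - 41 = 8
Denominator = 2*4*5 = 40
cos(theta2) = 8/40 = 1/5

1/5


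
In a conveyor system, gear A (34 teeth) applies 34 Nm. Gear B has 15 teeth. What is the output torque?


Given: N1 = 34, N2 = 15, T1 = 34 Nm
Using T2/T1 = N2/N1
T2 = T1 * N2 / N1
T2 = 34 * 15 / 34
T2 = 510 / 34
T2 = 15 Nm

15 Nm


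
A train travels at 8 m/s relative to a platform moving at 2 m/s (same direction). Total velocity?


Given: object velocity = 8 m/s, platform velocity = 2 m/s (same direction)
Using classical velocity addition: v_total = v_object + v_platform
v_total = 8 + 2
v_total = 10 m/s

10 m/s


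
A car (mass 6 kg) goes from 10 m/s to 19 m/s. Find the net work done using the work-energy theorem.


Given: m = 6 kg, v0 = 10 m/s, v = 19 m/s
Using W = (1/2)*m*(v^2 - v0^2)
v^2 = 19^2 = 361
v0^2 = 10^2 = 100
v^2 - v0^2 = 361 - 100 = 261
W = (1/2)*6*261 = 783 J

783 J


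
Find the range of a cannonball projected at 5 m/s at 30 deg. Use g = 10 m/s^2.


Given: v0 = 5 m/s, theta = 30 deg, g = 10 m/s^2
sin(2*30) = sin(60) = sqrt(3)/2
Using R = v0^2 * sin(2*theta) / g
R = 5^2 * (sqrt(3)/2) / 10
R = 25 * sqrt(3) / 20
R = 5/4*sqrt(3) m

5/4*sqrt(3) m


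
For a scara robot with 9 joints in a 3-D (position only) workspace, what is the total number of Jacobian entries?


Given: task space dimension = 3, joints = 9
Jacobian is a 3 x 9 matrix
Total entries = rows * columns
Total = 3 * 9
Total = 27

27


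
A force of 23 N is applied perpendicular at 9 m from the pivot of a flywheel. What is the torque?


Given: F = 23 N, r = 9 m, angle = 90 deg (perpendicular)
Using tau = F * r * sin(90)
sin(90) = 1
tau = 23 * 9 * 1
tau = 207 Nm

207 Nm


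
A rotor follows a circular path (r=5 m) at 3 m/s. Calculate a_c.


Given: v = 3 m/s, r = 5 m
Using a_c = v^2 / r
a_c = 3^2 / 5
a_c = 9 / 5
a_c = 9/5 m/s^2

9/5 m/s^2


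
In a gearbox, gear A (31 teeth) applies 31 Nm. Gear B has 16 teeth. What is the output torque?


Given: N1 = 31, N2 = 16, T1 = 31 Nm
Using T2/T1 = N2/N1
T2 = T1 * N2 / N1
T2 = 31 * 16 / 31
T2 = 496 / 31
T2 = 16 Nm

16 Nm


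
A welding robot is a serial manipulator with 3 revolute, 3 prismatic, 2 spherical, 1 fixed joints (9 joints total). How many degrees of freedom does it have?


Given: serial robot with 3 revolute, 3 prismatic, 2 spherical, 1 fixed joints
DOF contribution per joint type: revolute=1, prismatic=1, spherical=3, fixed=0
DOF = 3*1 + 3*1 + 2*3 + 1*0
DOF = 12

12
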